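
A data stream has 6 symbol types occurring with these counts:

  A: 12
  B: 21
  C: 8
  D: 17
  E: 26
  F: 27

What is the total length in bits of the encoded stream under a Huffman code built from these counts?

Greedily combine the two least-frequent nodes:
C(8) + A(12) → 20
D(17) + 20 → 37
B(21) + E(26) → 47
F(27) + 37 → 64
47 + 64 → 111
Each symbol's bit-cost is frequency × depth; summing gives 279 bits (equivalently 20 + 37 + 47 + 64 + 111).

279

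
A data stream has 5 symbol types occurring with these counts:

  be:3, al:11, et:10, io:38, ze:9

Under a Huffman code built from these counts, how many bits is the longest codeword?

Merge the two lowest-weight nodes at each step:
combine be(3), ze(9) → 12
combine et(10), al(11) → 21
combine 12, 21 → 33
combine 33, io(38) → 71
The rarest symbols sit at the bottom; the longest codeword is 3 bits.

3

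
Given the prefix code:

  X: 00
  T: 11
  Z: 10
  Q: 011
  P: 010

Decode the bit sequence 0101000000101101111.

Read left to right; each codeword is recognised as soon as it completes (prefix code):
  010→P | 10→Z | 00→X | 00→X | 010→P | 11→T | 011→Q | 11→T
Decoded message: PZXXPTQT

PZXXPTQT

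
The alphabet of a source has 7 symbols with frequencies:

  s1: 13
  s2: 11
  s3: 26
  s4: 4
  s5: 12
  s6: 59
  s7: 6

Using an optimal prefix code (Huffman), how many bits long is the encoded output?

305

Merge the two smallest weights repeatedly:
merge s4(4) and s7(6): 10
merge 10 and s2(11): 21
merge s5(12) and s1(13): 25
merge 21 and 25: 46
merge s3(26) and 46: 72
merge s6(59) and 72: 131
The encoded length is the sum of every internal node's weight: 10 + 21 + 25 + 46 + 72 + 131 = 305 bits.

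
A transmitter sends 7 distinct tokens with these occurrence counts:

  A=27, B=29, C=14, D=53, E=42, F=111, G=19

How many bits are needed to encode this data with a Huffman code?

752

Merge the two smallest weights repeatedly:
merge C(14) and G(19): 33
merge A(27) and B(29): 56
merge 33 and E(42): 75
merge D(53) and 56: 109
merge 75 and 109: 184
merge F(111) and 184: 295
Each symbol's bit-cost is frequency × depth; summing gives 752 bits (equivalently 33 + 56 + 75 + 109 + 184 + 295).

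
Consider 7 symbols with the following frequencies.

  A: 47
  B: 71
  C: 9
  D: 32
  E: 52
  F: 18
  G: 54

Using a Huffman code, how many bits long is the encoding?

751

Greedily combine the two least-frequent nodes:
merge C(9) and F(18): 27
merge 27 and D(32): 59
merge A(47) and E(52): 99
merge G(54) and 59: 113
merge B(71) and 99: 170
merge 113 and 170: 283
Each symbol's bit-cost is frequency × depth; summing gives 751 bits (equivalently 27 + 59 + 99 + 113 + 170 + 283).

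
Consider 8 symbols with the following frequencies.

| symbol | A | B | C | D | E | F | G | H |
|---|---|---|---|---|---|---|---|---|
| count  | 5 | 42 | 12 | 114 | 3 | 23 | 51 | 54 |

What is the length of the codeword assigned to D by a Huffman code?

Repeatedly merge the two smallest:
combine E(3), A(5) → 8
combine 8, C(12) → 20
combine 20, F(23) → 43
combine B(42), 43 → 85
combine G(51), H(54) → 105
combine 85, 105 → 190
combine D(114), 190 → 304
D sits one level below the root: a 1-bit codeword.

1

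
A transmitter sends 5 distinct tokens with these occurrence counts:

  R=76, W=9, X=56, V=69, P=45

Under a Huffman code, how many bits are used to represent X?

2

Huffman merges, smallest pair first:
merge W(9) and P(45): 54
merge 54 and X(56): 110
merge V(69) and R(76): 145
merge 110 and 145: 255
The subtree containing X is merged 2 times, so code length = 2.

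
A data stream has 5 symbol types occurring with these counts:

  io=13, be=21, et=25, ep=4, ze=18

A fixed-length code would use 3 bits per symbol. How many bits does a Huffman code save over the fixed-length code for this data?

Fixed-length: 3 bits × 81 symbols = 243 bits.
Huffman merges:
ep(4) + io(13) → 17
17 + ze(18) → 35
be(21) + et(25) → 46
35 + 46 → 81
Huffman total = 17 + 35 + 46 + 81 = 179 bits.
Saving = 243 − 179 = 64 bits.

64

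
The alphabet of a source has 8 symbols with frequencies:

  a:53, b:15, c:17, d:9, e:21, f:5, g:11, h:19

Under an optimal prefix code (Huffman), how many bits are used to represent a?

2

Build the tree from the bottom:
f(5) + d(9) → 14
g(11) + 14 → 25
b(15) + c(17) → 32
h(19) + e(21) → 40
25 + 32 → 57
40 + a(53) → 93
57 + 93 → 150
The subtree containing a is merged 2 times, so code length = 2.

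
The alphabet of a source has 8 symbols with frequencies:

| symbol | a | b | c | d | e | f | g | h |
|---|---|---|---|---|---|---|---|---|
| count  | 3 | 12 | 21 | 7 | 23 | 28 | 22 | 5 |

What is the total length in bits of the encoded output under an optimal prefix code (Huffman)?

Merge the two smallest weights repeatedly:
combine a(3), h(5) → 8
combine d(7), 8 → 15
combine b(12), 15 → 27
combine c(21), g(22) → 43
combine e(23), 27 → 50
combine f(28), 43 → 71
combine 50, 71 → 121
Total encoded bits = sum of merged weights = 8 + 15 + 27 + 43 + 50 + 71 + 121 = 335.

335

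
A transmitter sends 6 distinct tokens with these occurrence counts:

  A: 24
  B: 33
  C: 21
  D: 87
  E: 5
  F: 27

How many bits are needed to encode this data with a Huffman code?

443

Build the Huffman tree bottom-up:
E(5) + C(21) → 26
A(24) + 26 → 50
F(27) + B(33) → 60
50 + 60 → 110
D(87) + 110 → 197
Each symbol's bit-cost is frequency × depth; summing gives 443 bits (equivalently 26 + 50 + 60 + 110 + 197).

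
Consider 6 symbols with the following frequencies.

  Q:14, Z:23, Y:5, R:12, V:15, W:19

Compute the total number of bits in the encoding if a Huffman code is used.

Build the Huffman tree bottom-up:
merge Y(5) and R(12): 17
merge Q(14) and V(15): 29
merge 17 and W(19): 36
merge Z(23) and 29: 52
merge 36 and 52: 88
Each symbol's bit-cost is frequency × depth; summing gives 222 bits (equivalently 17 + 29 + 36 + 52 + 88).

222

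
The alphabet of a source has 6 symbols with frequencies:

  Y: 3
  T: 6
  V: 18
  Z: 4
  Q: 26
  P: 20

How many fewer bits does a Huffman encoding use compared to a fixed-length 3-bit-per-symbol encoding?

57

Fixed-length: 3 bits × 77 symbols = 231 bits.
Huffman merges:
combine Y(3), Z(4) → 7
combine T(6), 7 → 13
combine 13, V(18) → 31
combine P(20), Q(26) → 46
combine 31, 46 → 77
Huffman total = 7 + 13 + 31 + 46 + 77 = 174 bits.
Saving = 231 − 174 = 57 bits.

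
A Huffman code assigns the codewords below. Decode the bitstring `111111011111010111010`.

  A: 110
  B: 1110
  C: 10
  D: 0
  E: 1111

EAECCBC

Read left to right; each codeword is recognised as soon as it completes (prefix code):
  1111→E | 110→A | 1111→E | 10→C | 10→C | 1110→B | 10→C
Decoded message: EAECCBC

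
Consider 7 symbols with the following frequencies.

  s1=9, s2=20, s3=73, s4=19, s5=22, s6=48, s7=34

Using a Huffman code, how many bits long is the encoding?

Build the Huffman tree bottom-up:
combine s1(9), s4(19) → 28
combine s2(20), s5(22) → 42
combine 28, s7(34) → 62
combine 42, s6(48) → 90
combine 62, s3(73) → 135
combine 90, 135 → 225
Each symbol's bit-cost is frequency × depth; summing gives 582 bits (equivalently 28 + 42 + 62 + 90 + 135 + 225).

582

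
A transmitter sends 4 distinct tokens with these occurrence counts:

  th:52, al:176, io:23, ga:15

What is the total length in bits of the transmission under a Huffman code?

394

Greedily combine the two least-frequent nodes:
ga(15) + io(23) → 38
38 + th(52) → 90
90 + al(176) → 266
The encoded length is the sum of every internal node's weight: 38 + 90 + 266 = 394 bits.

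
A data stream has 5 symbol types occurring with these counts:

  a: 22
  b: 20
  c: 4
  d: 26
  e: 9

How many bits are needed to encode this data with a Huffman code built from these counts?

Build the Huffman tree bottom-up:
combine c(4), e(9) → 13
combine 13, b(20) → 33
combine a(22), d(26) → 48
combine 33, 48 → 81
Each symbol's bit-cost is frequency × depth; summing gives 175 bits (equivalently 13 + 33 + 48 + 81).

175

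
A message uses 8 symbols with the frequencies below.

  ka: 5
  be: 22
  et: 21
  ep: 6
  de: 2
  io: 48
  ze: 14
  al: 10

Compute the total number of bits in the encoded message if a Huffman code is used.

Build the Huffman tree bottom-up:
de(2) + ka(5) → 7
ep(6) + 7 → 13
al(10) + 13 → 23
ze(14) + et(21) → 35
be(22) + 23 → 45
35 + 45 → 80
io(48) + 80 → 128
The encoded length is the sum of every internal node's weight: 7 + 13 + 23 + 35 + 45 + 80 + 128 = 331 bits.

331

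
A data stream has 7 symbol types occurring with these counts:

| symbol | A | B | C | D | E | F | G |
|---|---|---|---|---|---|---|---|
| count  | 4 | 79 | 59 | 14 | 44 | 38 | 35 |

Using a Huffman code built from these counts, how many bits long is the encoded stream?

699

Merge the two smallest weights repeatedly:
combine A(4), D(14) → 18
combine 18, G(35) → 53
combine F(38), E(44) → 82
combine 53, C(59) → 112
combine B(79), 82 → 161
combine 112, 161 → 273
Total encoded bits = sum of merged weights = 18 + 53 + 82 + 112 + 161 + 273 = 699.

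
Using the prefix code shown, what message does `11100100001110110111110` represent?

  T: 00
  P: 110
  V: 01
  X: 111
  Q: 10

XTQTVPPXP

Read left to right; each codeword is recognised as soon as it completes (prefix code):
  111→X | 00→T | 10→Q | 00→T | 01→V | 110→P | 110→P | 111→X | 110→P
Decoded message: XTQTVPPXP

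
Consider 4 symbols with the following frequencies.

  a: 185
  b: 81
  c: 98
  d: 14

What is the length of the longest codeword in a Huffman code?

3

Merge the two lowest-weight nodes at each step:
merge d(14) and b(81): 95
merge 95 and c(98): 193
merge a(185) and 193: 378
Maximum depth reached is 3.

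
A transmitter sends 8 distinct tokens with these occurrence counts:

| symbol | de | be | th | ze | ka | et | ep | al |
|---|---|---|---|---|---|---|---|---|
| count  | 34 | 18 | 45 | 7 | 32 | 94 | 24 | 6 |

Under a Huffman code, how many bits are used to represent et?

Build the tree from the bottom:
combine al(6), ze(7) → 13
combine 13, be(18) → 31
combine ep(24), 31 → 55
combine ka(32), de(34) → 66
combine th(45), 55 → 100
combine 66, et(94) → 160
combine 100, 160 → 260
et sits 2 levels below the root, so its codeword is 2 bits.

2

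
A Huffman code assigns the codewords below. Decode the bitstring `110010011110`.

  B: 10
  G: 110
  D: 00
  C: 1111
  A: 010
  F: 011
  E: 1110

GAFG

Read left to right; each codeword is recognised as soon as it completes (prefix code):
  110→G | 010→A | 011→F | 110→G
Decoded message: GAFG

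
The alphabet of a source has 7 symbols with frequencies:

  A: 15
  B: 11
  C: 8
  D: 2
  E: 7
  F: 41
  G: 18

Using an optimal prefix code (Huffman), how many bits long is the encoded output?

250

Greedily combine the two least-frequent nodes:
D(2) + E(7) → 9
C(8) + 9 → 17
B(11) + A(15) → 26
17 + G(18) → 35
26 + 35 → 61
F(41) + 61 → 102
Each symbol's bit-cost is frequency × depth; summing gives 250 bits (equivalently 9 + 17 + 26 + 35 + 61 + 102).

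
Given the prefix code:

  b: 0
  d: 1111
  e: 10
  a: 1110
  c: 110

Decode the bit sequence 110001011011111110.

cbbecda

Read left to right; each codeword is recognised as soon as it completes (prefix code):
  110→c | 0→b | 0→b | 10→e | 110→c | 1111→d | 1110→a
Decoded message: cbbecda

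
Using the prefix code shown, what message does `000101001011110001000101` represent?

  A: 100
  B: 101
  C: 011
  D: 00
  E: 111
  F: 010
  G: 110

DFABEDFDB

Read left to right; each codeword is recognised as soon as it completes (prefix code):
  00→D | 010→F | 100→A | 101→B | 111→E | 00→D | 010→F | 00→D | 101→B
Decoded message: DFABEDFDB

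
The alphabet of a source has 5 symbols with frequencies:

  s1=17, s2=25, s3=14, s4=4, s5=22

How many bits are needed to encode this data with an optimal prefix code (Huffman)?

182

Build the Huffman tree bottom-up:
combine s4(4), s3(14) → 18
combine s1(17), 18 → 35
combine s5(22), s2(25) → 47
combine 35, 47 → 82
The encoded length is the sum of every internal node's weight: 18 + 35 + 47 + 82 = 182 bits.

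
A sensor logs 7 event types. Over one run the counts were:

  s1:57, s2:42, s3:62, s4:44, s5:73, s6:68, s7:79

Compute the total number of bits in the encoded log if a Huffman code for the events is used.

Build the Huffman tree bottom-up:
s2(42) + s4(44) → 86
s1(57) + s3(62) → 119
s6(68) + s5(73) → 141
s7(79) + 86 → 165
119 + 141 → 260
165 + 260 → 425
The encoded length is the sum of every internal node's weight: 86 + 119 + 141 + 165 + 260 + 425 = 1196 bits.

1196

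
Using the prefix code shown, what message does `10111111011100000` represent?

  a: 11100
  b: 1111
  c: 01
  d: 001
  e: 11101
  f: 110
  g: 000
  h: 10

hbfag

Read left to right; each codeword is recognised as soon as it completes (prefix code):
  10→h | 1111→b | 110→f | 11100→a | 000→g
Decoded message: hbfag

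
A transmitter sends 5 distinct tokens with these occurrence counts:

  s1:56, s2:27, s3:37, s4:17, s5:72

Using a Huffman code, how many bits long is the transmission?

462

Greedily combine the two least-frequent nodes:
merge s4(17) and s2(27): 44
merge s3(37) and 44: 81
merge s1(56) and s5(72): 128
merge 81 and 128: 209
Each symbol's bit-cost is frequency × depth; summing gives 462 bits (equivalently 44 + 81 + 128 + 209).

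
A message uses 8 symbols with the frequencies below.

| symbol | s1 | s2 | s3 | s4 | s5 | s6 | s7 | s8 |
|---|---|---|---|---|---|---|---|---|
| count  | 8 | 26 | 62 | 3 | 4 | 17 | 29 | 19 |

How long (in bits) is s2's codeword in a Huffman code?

3

Repeatedly merge the two smallest:
merge s4(3) and s5(4): 7
merge 7 and s1(8): 15
merge 15 and s6(17): 32
merge s8(19) and s2(26): 45
merge s7(29) and 32: 61
merge 45 and 61: 106
merge s3(62) and 106: 168
s2's leaf is at depth 3, giving a 3-bit codeword.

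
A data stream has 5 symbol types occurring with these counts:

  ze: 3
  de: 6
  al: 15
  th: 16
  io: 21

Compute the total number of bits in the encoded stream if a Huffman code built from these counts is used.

131

Build the Huffman tree bottom-up:
combine ze(3), de(6) → 9
combine 9, al(15) → 24
combine th(16), io(21) → 37
combine 24, 37 → 61
Total encoded bits = sum of merged weights = 9 + 24 + 37 + 61 = 131.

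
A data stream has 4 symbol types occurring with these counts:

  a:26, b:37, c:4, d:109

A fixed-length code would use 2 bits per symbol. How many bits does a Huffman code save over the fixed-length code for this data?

Fixed-length: 2 bits × 176 symbols = 352 bits.
Huffman merges:
combine c(4), a(26) → 30
combine 30, b(37) → 67
combine 67, d(109) → 176
Huffman total = 30 + 67 + 176 = 273 bits.
Saving = 352 − 273 = 79 bits.

79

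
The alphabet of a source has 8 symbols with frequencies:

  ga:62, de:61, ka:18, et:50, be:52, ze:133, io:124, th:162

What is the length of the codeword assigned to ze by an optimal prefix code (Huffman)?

2

Repeatedly merge the two smallest:
ka(18) + et(50) → 68
be(52) + de(61) → 113
ga(62) + 68 → 130
113 + io(124) → 237
130 + ze(133) → 263
th(162) + 237 → 399
263 + 399 → 662
The subtree containing ze is merged 2 times, so code length = 2.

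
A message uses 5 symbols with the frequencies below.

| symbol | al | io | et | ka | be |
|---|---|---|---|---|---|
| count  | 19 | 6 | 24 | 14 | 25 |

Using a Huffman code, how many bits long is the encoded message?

196

Greedily combine the two least-frequent nodes:
combine io(6), ka(14) → 20
combine al(19), 20 → 39
combine et(24), be(25) → 49
combine 39, 49 → 88
The encoded length is the sum of every internal node's weight: 20 + 39 + 49 + 88 = 196 bits.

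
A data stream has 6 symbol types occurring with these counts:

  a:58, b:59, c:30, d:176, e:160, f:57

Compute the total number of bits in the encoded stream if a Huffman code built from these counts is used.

Greedily combine the two least-frequent nodes:
c(30) + f(57) → 87
a(58) + b(59) → 117
87 + 117 → 204
e(160) + d(176) → 336
204 + 336 → 540
The encoded length is the sum of every internal node's weight: 87 + 117 + 204 + 336 + 540 = 1284 bits.

1284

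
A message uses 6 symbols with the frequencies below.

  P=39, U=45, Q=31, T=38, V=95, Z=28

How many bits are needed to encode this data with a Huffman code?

Greedily combine the two least-frequent nodes:
combine Z(28), Q(31) → 59
combine T(38), P(39) → 77
combine U(45), 59 → 104
combine 77, V(95) → 172
combine 104, 172 → 276
Total encoded bits = sum of merged weights = 59 + 77 + 104 + 172 + 276 = 688.

688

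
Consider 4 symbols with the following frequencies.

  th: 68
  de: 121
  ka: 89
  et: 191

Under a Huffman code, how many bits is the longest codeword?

Merge the two lowest-weight nodes at each step:
th(68) + ka(89) → 157
de(121) + 157 → 278
et(191) + 278 → 469
The rarest symbols sit at the bottom; the longest codeword is 3 bits.

3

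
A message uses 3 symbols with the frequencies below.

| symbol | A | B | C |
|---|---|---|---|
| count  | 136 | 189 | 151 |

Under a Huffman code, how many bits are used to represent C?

Repeatedly merge the two smallest:
combine A(136), C(151) → 287
combine B(189), 287 → 476
C's leaf is at depth 2, giving a 2-bit codeword.

2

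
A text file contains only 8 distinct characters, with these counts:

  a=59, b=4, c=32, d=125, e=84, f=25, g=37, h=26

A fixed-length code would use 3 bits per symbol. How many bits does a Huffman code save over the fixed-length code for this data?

125

Fixed-length: 3 bits × 392 symbols = 1176 bits.
Huffman merges:
b(4) + f(25) → 29
h(26) + 29 → 55
c(32) + g(37) → 69
55 + a(59) → 114
69 + e(84) → 153
114 + d(125) → 239
153 + 239 → 392
Huffman total = 29 + 55 + 69 + 114 + 153 + 239 + 392 = 1051 bits.
Saving = 1176 − 1051 = 125 bits.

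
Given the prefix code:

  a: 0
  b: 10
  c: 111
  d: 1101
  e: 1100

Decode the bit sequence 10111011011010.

bcadbb

Read left to right; each codeword is recognised as soon as it completes (prefix code):
  10→b | 111→c | 0→a | 1101→d | 10→b | 10→b
Decoded message: bcadbb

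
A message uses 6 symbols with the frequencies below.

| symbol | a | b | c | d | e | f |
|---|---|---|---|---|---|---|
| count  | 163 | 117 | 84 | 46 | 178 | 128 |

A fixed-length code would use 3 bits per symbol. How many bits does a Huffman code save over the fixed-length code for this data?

341

Fixed-length: 3 bits × 716 symbols = 2148 bits.
Huffman merges:
merge d(46) and c(84): 130
merge b(117) and f(128): 245
merge 130 and a(163): 293
merge e(178) and 245: 423
merge 293 and 423: 716
Huffman total = 130 + 245 + 293 + 423 + 716 = 1807 bits.
Saving = 2148 − 1807 = 341 bits.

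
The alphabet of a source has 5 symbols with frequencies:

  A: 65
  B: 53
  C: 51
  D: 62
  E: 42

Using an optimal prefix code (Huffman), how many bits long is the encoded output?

Merge the two smallest weights repeatedly:
combine E(42), C(51) → 93
combine B(53), D(62) → 115
combine A(65), 93 → 158
combine 115, 158 → 273
Total encoded bits = sum of merged weights = 93 + 115 + 158 + 273 = 639.

639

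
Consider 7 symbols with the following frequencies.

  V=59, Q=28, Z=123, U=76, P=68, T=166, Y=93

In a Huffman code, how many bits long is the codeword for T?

2

Repeatedly merge the two smallest:
Q(28) + V(59) → 87
P(68) + U(76) → 144
87 + Y(93) → 180
Z(123) + 144 → 267
T(166) + 180 → 346
267 + 346 → 613
The subtree containing T is merged 2 times, so code length = 2.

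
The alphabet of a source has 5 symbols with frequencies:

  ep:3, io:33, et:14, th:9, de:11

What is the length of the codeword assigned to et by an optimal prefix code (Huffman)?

2

Huffman merges, smallest pair first:
ep(3) + th(9) → 12
de(11) + 12 → 23
et(14) + 23 → 37
io(33) + 37 → 70
et sits 2 levels below the root, so its codeword is 2 bits.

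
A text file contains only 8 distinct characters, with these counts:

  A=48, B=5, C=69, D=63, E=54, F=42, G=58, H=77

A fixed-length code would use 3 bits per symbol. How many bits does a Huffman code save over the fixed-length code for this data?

30

Fixed-length: 3 bits × 416 symbols = 1248 bits.
Huffman merges:
combine B(5), F(42) → 47
combine 47, A(48) → 95
combine E(54), G(58) → 112
combine D(63), C(69) → 132
combine H(77), 95 → 172
combine 112, 132 → 244
combine 172, 244 → 416
Huffman total = 47 + 95 + 112 + 132 + 172 + 244 + 416 = 1218 bits.
Saving = 1248 − 1218 = 30 bits.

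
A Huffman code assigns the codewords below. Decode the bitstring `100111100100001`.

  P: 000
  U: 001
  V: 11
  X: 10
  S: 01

XSVXSPS

Read left to right; each codeword is recognised as soon as it completes (prefix code):
  10→X | 01→S | 11→V | 10→X | 01→S | 000→P | 01→S
Decoded message: XSVXSPS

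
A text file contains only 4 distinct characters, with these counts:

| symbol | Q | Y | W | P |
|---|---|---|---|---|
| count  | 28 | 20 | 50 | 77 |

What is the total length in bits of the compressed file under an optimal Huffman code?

321

Build the Huffman tree bottom-up:
Y(20) + Q(28) → 48
48 + W(50) → 98
P(77) + 98 → 175
Each symbol's bit-cost is frequency × depth; summing gives 321 bits (equivalently 48 + 98 + 175).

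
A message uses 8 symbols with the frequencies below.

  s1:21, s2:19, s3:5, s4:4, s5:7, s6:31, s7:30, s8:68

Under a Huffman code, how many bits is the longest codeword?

6

Merge the two lowest-weight nodes at each step:
combine s4(4), s3(5) → 9
combine s5(7), 9 → 16
combine 16, s2(19) → 35
combine s1(21), s7(30) → 51
combine s6(31), 35 → 66
combine 51, 66 → 117
combine s8(68), 117 → 185
The rarest symbols sit at the bottom; the longest codeword is 6 bits.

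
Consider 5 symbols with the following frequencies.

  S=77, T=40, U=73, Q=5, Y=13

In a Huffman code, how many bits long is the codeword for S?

1

Repeatedly merge the two smallest:
Q(5) + Y(13) → 18
18 + T(40) → 58
58 + U(73) → 131
S(77) + 131 → 208
S sits one level below the root: a 1-bit codeword.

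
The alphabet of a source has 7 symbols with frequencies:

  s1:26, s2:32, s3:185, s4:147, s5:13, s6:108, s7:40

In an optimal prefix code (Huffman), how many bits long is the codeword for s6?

Repeatedly merge the two smallest:
s5(13) + s1(26) → 39
s2(32) + 39 → 71
s7(40) + 71 → 111
s6(108) + 111 → 219
s4(147) + s3(185) → 332
219 + 332 → 551
s6's leaf is at depth 2, giving a 2-bit codeword.

2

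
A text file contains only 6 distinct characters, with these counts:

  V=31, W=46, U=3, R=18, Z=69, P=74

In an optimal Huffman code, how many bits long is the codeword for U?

4

Repeatedly merge the two smallest:
merge U(3) and R(18): 21
merge 21 and V(31): 52
merge W(46) and 52: 98
merge Z(69) and P(74): 143
merge 98 and 143: 241
U sits 4 levels below the root, so its codeword is 4 bits.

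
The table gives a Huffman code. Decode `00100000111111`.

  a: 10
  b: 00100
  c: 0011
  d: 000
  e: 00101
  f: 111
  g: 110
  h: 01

bdff

Read left to right; each codeword is recognised as soon as it completes (prefix code):
  00100→b | 000→d | 111→f | 111→f
Decoded message: bdff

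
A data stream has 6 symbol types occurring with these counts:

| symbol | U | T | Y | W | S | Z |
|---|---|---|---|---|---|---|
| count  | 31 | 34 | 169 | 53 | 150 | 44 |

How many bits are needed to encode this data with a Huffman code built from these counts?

Greedily combine the two least-frequent nodes:
merge U(31) and T(34): 65
merge Z(44) and W(53): 97
merge 65 and 97: 162
merge S(150) and 162: 312
merge Y(169) and 312: 481
The encoded length is the sum of every internal node's weight: 65 + 97 + 162 + 312 + 481 = 1117 bits.

1117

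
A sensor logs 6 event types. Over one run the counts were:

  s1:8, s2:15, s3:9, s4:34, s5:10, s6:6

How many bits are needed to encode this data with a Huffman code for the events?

192

Build the Huffman tree bottom-up:
s6(6) + s1(8) → 14
s3(9) + s5(10) → 19
14 + s2(15) → 29
19 + 29 → 48
s4(34) + 48 → 82
Each symbol's bit-cost is frequency × depth; summing gives 192 bits (equivalently 14 + 19 + 29 + 48 + 82).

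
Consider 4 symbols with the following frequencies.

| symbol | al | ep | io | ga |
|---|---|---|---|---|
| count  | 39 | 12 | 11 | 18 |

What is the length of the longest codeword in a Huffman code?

Merge the two lowest-weight nodes at each step:
combine io(11), ep(12) → 23
combine ga(18), 23 → 41
combine al(39), 41 → 80
The first pair merged (io, ep) ends up deepest, at depth 3.

3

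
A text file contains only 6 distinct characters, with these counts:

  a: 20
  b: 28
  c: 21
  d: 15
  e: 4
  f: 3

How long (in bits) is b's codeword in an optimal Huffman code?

2

Repeatedly merge the two smallest:
f(3) + e(4) → 7
7 + d(15) → 22
a(20) + c(21) → 41
22 + b(28) → 50
41 + 50 → 91
b's leaf is at depth 2, giving a 2-bit codeword.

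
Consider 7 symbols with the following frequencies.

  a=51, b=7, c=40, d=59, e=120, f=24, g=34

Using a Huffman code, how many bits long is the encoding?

857

Merge the two smallest weights repeatedly:
merge b(7) and f(24): 31
merge 31 and g(34): 65
merge c(40) and a(51): 91
merge d(59) and 65: 124
merge 91 and e(120): 211
merge 124 and 211: 335
Total encoded bits = sum of merged weights = 31 + 65 + 91 + 124 + 211 + 335 = 857.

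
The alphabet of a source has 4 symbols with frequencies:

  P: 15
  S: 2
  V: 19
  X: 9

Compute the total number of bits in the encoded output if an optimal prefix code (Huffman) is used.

Merge the two smallest weights repeatedly:
S(2) + X(9) → 11
11 + P(15) → 26
V(19) + 26 → 45
The encoded length is the sum of every internal node's weight: 11 + 26 + 45 = 82 bits.

82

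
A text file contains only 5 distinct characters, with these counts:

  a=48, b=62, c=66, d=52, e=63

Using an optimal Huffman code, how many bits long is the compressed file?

682

Build the Huffman tree bottom-up:
combine a(48), d(52) → 100
combine b(62), e(63) → 125
combine c(66), 100 → 166
combine 125, 166 → 291
Total encoded bits = sum of merged weights = 100 + 125 + 166 + 291 = 682.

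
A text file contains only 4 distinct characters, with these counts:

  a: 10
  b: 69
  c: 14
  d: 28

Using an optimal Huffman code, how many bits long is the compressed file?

197

Greedily combine the two least-frequent nodes:
a(10) + c(14) → 24
24 + d(28) → 52
52 + b(69) → 121
Total encoded bits = sum of merged weights = 24 + 52 + 121 = 197.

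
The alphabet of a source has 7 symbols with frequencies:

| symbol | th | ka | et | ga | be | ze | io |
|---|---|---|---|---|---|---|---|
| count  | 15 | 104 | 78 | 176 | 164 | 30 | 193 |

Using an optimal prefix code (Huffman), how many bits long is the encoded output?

1915

Build the Huffman tree bottom-up:
th(15) + ze(30) → 45
45 + et(78) → 123
ka(104) + 123 → 227
be(164) + ga(176) → 340
io(193) + 227 → 420
340 + 420 → 760
The encoded length is the sum of every internal node's weight: 45 + 123 + 227 + 340 + 420 + 760 = 1915 bits.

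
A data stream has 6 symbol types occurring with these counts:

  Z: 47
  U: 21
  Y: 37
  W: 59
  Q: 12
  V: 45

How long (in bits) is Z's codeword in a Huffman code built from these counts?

Huffman merges, smallest pair first:
combine Q(12), U(21) → 33
combine 33, Y(37) → 70
combine V(45), Z(47) → 92
combine W(59), 70 → 129
combine 92, 129 → 221
Z sits 2 levels below the root, so its codeword is 2 bits.

2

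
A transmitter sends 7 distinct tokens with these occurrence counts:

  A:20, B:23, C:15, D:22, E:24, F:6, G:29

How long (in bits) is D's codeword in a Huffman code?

Repeatedly merge the two smallest:
combine F(6), C(15) → 21
combine A(20), 21 → 41
combine D(22), B(23) → 45
combine E(24), G(29) → 53
combine 41, 45 → 86
combine 53, 86 → 139
The subtree containing D is merged 3 times, so code length = 3.

3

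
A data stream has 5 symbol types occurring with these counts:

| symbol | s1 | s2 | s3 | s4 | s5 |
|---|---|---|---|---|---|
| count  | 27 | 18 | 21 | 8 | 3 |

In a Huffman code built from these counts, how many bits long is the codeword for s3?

2

Build the tree from the bottom:
s5(3) + s4(8) → 11
11 + s2(18) → 29
s3(21) + s1(27) → 48
29 + 48 → 77
s3 sits 2 levels below the root, so its codeword is 2 bits.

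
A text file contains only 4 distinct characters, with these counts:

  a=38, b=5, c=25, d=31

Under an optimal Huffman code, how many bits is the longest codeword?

3

Merge the two lowest-weight nodes at each step:
b(5) + c(25) → 30
30 + d(31) → 61
a(38) + 61 → 99
The first pair merged (b, c) ends up deepest, at depth 3.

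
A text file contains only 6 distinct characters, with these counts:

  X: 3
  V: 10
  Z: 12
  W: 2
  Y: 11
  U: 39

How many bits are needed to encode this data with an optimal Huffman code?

158

Greedily combine the two least-frequent nodes:
W(2) + X(3) → 5
5 + V(10) → 15
Y(11) + Z(12) → 23
15 + 23 → 38
38 + U(39) → 77
Total encoded bits = sum of merged weights = 5 + 15 + 23 + 38 + 77 = 158.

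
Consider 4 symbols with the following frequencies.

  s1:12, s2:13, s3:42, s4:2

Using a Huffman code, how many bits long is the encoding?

Merge the two smallest weights repeatedly:
merge s4(2) and s1(12): 14
merge s2(13) and 14: 27
merge 27 and s3(42): 69
Total encoded bits = sum of merged weights = 14 + 27 + 69 = 110.

110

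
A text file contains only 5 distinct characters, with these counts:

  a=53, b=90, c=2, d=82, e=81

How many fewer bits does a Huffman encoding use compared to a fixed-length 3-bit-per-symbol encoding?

253

Fixed-length: 3 bits × 308 symbols = 924 bits.
Huffman merges:
combine c(2), a(53) → 55
combine 55, e(81) → 136
combine d(82), b(90) → 172
combine 136, 172 → 308
Huffman total = 55 + 136 + 172 + 308 = 671 bits.
Saving = 924 − 671 = 253 bits.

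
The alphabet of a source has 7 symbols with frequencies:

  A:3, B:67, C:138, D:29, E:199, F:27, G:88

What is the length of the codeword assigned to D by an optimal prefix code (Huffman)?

4

Repeatedly merge the two smallest:
A(3) + F(27) → 30
D(29) + 30 → 59
59 + B(67) → 126
G(88) + 126 → 214
C(138) + E(199) → 337
214 + 337 → 551
D sits 4 levels below the root, so its codeword is 4 bits.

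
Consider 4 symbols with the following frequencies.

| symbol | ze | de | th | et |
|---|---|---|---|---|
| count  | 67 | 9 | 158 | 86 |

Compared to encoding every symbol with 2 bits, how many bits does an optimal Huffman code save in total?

Fixed-length: 2 bits × 320 symbols = 640 bits.
Huffman merges:
de(9) + ze(67) → 76
76 + et(86) → 162
th(158) + 162 → 320
Huffman total = 76 + 162 + 320 = 558 bits.
Saving = 640 − 558 = 82 bits.

82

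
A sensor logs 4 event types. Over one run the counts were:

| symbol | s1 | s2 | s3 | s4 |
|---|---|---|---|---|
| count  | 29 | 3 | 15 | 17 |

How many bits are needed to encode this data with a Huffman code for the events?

Merge the two smallest weights repeatedly:
s2(3) + s3(15) → 18
s4(17) + 18 → 35
s1(29) + 35 → 64
Each symbol's bit-cost is frequency × depth; summing gives 117 bits (equivalently 18 + 35 + 64).

117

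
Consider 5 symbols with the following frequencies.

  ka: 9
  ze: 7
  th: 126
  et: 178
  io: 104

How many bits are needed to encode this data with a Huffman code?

Build the Huffman tree bottom-up:
combine ze(7), ka(9) → 16
combine 16, io(104) → 120
combine 120, th(126) → 246
combine et(178), 246 → 424
The encoded length is the sum of every internal node's weight: 16 + 120 + 246 + 424 = 806 bits.

806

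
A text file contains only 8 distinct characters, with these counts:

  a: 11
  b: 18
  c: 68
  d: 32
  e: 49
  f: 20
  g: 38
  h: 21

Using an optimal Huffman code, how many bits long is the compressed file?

724

Greedily combine the two least-frequent nodes:
a(11) + b(18) → 29
f(20) + h(21) → 41
29 + d(32) → 61
g(38) + 41 → 79
e(49) + 61 → 110
c(68) + 79 → 147
110 + 147 → 257
Total encoded bits = sum of merged weights = 29 + 41 + 61 + 79 + 110 + 147 + 257 = 724.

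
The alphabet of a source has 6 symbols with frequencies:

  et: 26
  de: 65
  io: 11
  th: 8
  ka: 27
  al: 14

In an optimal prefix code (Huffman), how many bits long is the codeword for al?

Huffman merges, smallest pair first:
th(8) + io(11) → 19
al(14) + 19 → 33
et(26) + ka(27) → 53
33 + 53 → 86
de(65) + 86 → 151
al sits 3 levels below the root, so its codeword is 3 bits.

3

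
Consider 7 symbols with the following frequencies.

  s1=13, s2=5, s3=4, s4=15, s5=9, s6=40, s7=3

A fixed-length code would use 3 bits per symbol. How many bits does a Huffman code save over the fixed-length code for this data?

Fixed-length: 3 bits × 89 symbols = 267 bits.
Huffman merges:
merge s7(3) and s3(4): 7
merge s2(5) and 7: 12
merge s5(9) and 12: 21
merge s1(13) and s4(15): 28
merge 21 and 28: 49
merge s6(40) and 49: 89
Huffman total = 7 + 12 + 21 + 28 + 49 + 89 = 206 bits.
Saving = 267 − 206 = 61 bits.

61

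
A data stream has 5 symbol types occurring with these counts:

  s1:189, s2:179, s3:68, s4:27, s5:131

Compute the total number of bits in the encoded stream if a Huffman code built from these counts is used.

Greedily combine the two least-frequent nodes:
merge s4(27) and s3(68): 95
merge 95 and s5(131): 226
merge s2(179) and s1(189): 368
merge 226 and 368: 594
Total encoded bits = sum of merged weights = 95 + 226 + 368 + 594 = 1283.

1283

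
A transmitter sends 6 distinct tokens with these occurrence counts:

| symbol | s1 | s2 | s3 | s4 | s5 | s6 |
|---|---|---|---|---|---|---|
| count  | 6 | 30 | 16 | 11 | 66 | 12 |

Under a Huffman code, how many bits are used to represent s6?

4

Huffman merges, smallest pair first:
merge s1(6) and s4(11): 17
merge s6(12) and s3(16): 28
merge 17 and 28: 45
merge s2(30) and 45: 75
merge s5(66) and 75: 141
s6 sits 4 levels below the root, so its codeword is 4 bits.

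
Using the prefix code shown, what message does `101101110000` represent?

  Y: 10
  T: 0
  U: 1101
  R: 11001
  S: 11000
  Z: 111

YUST

Read left to right; each codeword is recognised as soon as it completes (prefix code):
  10→Y | 1101→U | 11000→S | 0→T
Decoded message: YUST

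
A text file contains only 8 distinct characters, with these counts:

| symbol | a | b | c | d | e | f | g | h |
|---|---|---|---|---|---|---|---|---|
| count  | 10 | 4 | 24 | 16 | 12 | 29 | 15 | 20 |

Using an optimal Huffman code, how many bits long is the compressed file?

375

Merge the two smallest weights repeatedly:
merge b(4) and a(10): 14
merge e(12) and 14: 26
merge g(15) and d(16): 31
merge h(20) and c(24): 44
merge 26 and f(29): 55
merge 31 and 44: 75
merge 55 and 75: 130
The encoded length is the sum of every internal node's weight: 14 + 26 + 31 + 44 + 55 + 75 + 130 = 375 bits.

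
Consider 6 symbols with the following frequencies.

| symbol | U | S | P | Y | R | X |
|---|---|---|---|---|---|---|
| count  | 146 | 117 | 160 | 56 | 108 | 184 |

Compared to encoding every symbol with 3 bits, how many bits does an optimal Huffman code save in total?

Fixed-length: 3 bits × 771 symbols = 2313 bits.
Huffman merges:
merge Y(56) and R(108): 164
merge S(117) and U(146): 263
merge P(160) and 164: 324
merge X(184) and 263: 447
merge 324 and 447: 771
Huffman total = 164 + 263 + 324 + 447 + 771 = 1969 bits.
Saving = 2313 − 1969 = 344 bits.

344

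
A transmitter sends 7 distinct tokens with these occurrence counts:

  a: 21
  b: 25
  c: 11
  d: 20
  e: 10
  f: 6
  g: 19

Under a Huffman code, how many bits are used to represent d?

3

Build the tree from the bottom:
merge f(6) and e(10): 16
merge c(11) and 16: 27
merge g(19) and d(20): 39
merge a(21) and b(25): 46
merge 27 and 39: 66
merge 46 and 66: 112
The subtree containing d is merged 3 times, so code length = 3.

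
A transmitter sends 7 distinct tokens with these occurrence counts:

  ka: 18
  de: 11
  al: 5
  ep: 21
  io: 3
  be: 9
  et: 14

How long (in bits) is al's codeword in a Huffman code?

Build the tree from the bottom:
merge io(3) and al(5): 8
merge 8 and be(9): 17
merge de(11) and et(14): 25
merge 17 and ka(18): 35
merge ep(21) and 25: 46
merge 35 and 46: 81
al sits 4 levels below the root, so its codeword is 4 bits.

4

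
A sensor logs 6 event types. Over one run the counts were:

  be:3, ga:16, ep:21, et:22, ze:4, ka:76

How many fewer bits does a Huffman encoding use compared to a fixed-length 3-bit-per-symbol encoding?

Fixed-length: 3 bits × 142 symbols = 426 bits.
Huffman merges:
merge be(3) and ze(4): 7
merge 7 and ga(16): 23
merge ep(21) and et(22): 43
merge 23 and 43: 66
merge 66 and ka(76): 142
Huffman total = 7 + 23 + 43 + 66 + 142 = 281 bits.
Saving = 426 − 281 = 145 bits.

145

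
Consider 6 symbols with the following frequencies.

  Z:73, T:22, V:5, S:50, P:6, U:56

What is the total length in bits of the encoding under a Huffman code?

468

Merge the two smallest weights repeatedly:
combine V(5), P(6) → 11
combine 11, T(22) → 33
combine 33, S(50) → 83
combine U(56), Z(73) → 129
combine 83, 129 → 212
Total encoded bits = sum of merged weights = 11 + 33 + 83 + 129 + 212 = 468.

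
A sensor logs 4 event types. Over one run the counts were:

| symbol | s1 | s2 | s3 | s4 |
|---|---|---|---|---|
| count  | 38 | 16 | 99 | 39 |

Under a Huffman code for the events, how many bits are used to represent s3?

1

Repeatedly merge the two smallest:
s2(16) + s1(38) → 54
s4(39) + 54 → 93
93 + s3(99) → 192
s3 is a child of the root — depth 1, so its codeword is a single bit.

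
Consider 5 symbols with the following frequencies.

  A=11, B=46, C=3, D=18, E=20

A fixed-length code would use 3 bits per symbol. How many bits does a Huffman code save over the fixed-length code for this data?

Fixed-length: 3 bits × 98 symbols = 294 bits.
Huffman merges:
C(3) + A(11) → 14
14 + D(18) → 32
E(20) + 32 → 52
B(46) + 52 → 98
Huffman total = 14 + 32 + 52 + 98 = 196 bits.
Saving = 294 − 196 = 98 bits.

98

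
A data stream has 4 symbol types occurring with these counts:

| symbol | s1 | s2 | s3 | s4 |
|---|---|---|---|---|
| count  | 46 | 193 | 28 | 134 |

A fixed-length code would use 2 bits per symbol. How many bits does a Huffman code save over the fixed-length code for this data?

Fixed-length: 2 bits × 401 symbols = 802 bits.
Huffman merges:
s3(28) + s1(46) → 74
74 + s4(134) → 208
s2(193) + 208 → 401
Huffman total = 74 + 208 + 401 = 683 bits.
Saving = 802 − 683 = 119 bits.

119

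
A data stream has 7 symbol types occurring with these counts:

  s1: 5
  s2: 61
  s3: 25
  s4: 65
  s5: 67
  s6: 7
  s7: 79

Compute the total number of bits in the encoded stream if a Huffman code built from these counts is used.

765

Merge the two smallest weights repeatedly:
s1(5) + s6(7) → 12
12 + s3(25) → 37
37 + s2(61) → 98
s4(65) + s5(67) → 132
s7(79) + 98 → 177
132 + 177 → 309
Total encoded bits = sum of merged weights = 12 + 37 + 98 + 132 + 177 + 309 = 765.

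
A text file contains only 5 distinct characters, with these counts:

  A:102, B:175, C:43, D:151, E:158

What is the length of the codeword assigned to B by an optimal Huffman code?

Build the tree from the bottom:
merge C(43) and A(102): 145
merge 145 and D(151): 296
merge E(158) and B(175): 333
merge 296 and 333: 629
B's leaf is at depth 2, giving a 2-bit codeword.

2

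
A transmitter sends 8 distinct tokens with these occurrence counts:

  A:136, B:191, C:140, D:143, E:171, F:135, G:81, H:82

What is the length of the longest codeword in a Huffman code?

Merge the two lowest-weight nodes at each step:
merge G(81) and H(82): 163
merge F(135) and A(136): 271
merge C(140) and D(143): 283
merge 163 and E(171): 334
merge B(191) and 271: 462
merge 283 and 334: 617
merge 462 and 617: 1079
The first pair merged (G, H) ends up deepest, at depth 4.

4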